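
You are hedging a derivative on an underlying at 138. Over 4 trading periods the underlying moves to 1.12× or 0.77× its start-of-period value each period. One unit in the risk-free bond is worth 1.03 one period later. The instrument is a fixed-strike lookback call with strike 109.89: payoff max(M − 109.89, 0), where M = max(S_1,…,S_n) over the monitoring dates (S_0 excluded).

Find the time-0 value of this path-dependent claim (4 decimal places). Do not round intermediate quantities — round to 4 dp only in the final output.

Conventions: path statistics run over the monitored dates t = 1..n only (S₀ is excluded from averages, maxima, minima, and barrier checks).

price = 57.2842

With p* = (R−d)/(u−d) = 0.7429, sum probability × payoff across the paths and divide by R^4.
Enumerate all 2^4 = 16 price paths (U = up ×1.12, D = down ×0.77); each path with k up-moves has probability p*^k·(1−p*)^(4−k).
DDDD: M=106.2600, payoff=0.0000, prob=0.004372
UDDD: M=154.5600, payoff=44.6700, prob=0.012631
DUDD: M=119.0112, payoff=9.1212, prob=0.012631
UUDD: M=173.1072, payoff=63.2172, prob=0.036489
DDUD: M=106.2600, payoff=0.0000, prob=0.012631
UDUD: M=154.5600, payoff=44.6700, prob=0.036489
DUUD: M=133.2925, payoff=23.4025, prob=0.036489
UUUD: M=193.8801, payoff=83.9901, prob=0.105412
DDDU: M=106.2600, payoff=0.0000, prob=0.012631
UDDU: M=154.5600, payoff=44.6700, prob=0.036489
DUDU: M=119.0112, payoff=9.1212, prob=0.036489
UUDU: M=173.1072, payoff=63.2172, prob=0.105412
DDUU: M=106.2600, payoff=0.0000, prob=0.036489
UDUU: M=154.5600, payoff=44.6700, prob=0.105412
DUUU: M=149.2876, payoff=39.3976, prob=0.105412
UUUU: M=217.1457, payoff=107.2557, prob=0.304524
Price = Σ prob·payoff / R^4 = 64.473875 / 1.125509 = 57.2842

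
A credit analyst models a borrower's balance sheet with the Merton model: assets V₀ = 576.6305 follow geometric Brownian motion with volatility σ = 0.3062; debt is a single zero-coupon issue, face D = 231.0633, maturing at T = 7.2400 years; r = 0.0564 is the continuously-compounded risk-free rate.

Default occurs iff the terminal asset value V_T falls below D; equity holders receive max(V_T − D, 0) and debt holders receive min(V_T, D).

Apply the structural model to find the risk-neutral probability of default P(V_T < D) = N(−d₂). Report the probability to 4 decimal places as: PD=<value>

Work the structural quantities from V₀ = 576.6305 against face 231.0633:
d₁ = [ln(V₀/D) + (r + σ²/2)T] / (σ√T)
   = [ln(576.6305/231.0633) + (0.0564 + 0.5·0.3062²)·7.2400] / (0.3062·√7.2400)
   = [0.914510 + 0.747742] / 0.823900 = 2.017541
d₂ = d₁ − σ√T = 2.017541 − 0.823900 = 1.193641
risk-neutral PD = N(−d₂) = N(-1.193641) = 0.116309

PD=0.1163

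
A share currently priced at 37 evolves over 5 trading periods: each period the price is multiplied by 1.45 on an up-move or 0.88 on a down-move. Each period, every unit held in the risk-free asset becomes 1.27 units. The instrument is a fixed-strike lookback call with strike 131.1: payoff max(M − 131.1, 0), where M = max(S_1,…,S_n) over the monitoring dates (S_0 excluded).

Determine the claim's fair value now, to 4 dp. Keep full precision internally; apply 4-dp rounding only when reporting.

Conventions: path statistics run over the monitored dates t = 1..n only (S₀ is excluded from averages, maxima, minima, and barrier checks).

price = 6.5689

With p* = (R−d)/(u−d) = 0.6842, sum probability × payoff across the paths and divide by R^5.
Enumerate all 2^5 = 32 price paths (U = up ×1.45, D = down ×0.88); each path with k up-moves has probability p*^k·(1−p*)^(5−k).
DDDDD: M=32.5600, payoff=0.0000, prob=0.003140
UDDDD: M=53.6500, payoff=0.0000, prob=0.006804
DUDDD: M=47.2120, payoff=0.0000, prob=0.006804
UUDDD: M=77.7925, payoff=0.0000, prob=0.014743
DDUDD: M=41.5466, payoff=0.0000, prob=0.006804
UDUDD: M=68.4574, payoff=0.0000, prob=0.014743
DUUDD: M=68.4574, payoff=0.0000, prob=0.014743
UUUDD: M=112.7991, payoff=0.0000, prob=0.031942
DDDUD: M=36.5610, payoff=0.0000, prob=0.006804
UDDUD: M=60.2425, payoff=0.0000, prob=0.014743
DUDUD: M=60.2425, payoff=0.0000, prob=0.014743
UUDUD: M=99.2632, payoff=0.0000, prob=0.031942
DDUUD: M=60.2425, payoff=0.0000, prob=0.014743
UDUUD: M=99.2632, payoff=0.0000, prob=0.031942
DUUUD: M=99.2632, payoff=0.0000, prob=0.031942
UUUUD: M=163.5587, payoff=32.4587, prob=0.069208
DDDDU: M=32.5600, payoff=0.0000, prob=0.006804
UDDDU: M=53.6500, payoff=0.0000, prob=0.014743
DUDDU: M=53.0134, payoff=0.0000, prob=0.014743
UUDDU: M=87.3516, payoff=0.0000, prob=0.031942
DDUDU: M=53.0134, payoff=0.0000, prob=0.014743
UDUDU: M=87.3516, payoff=0.0000, prob=0.031942
DUUDU: M=87.3516, payoff=0.0000, prob=0.031942
UUUDU: M=143.9317, payoff=12.8317, prob=0.069208
DDDUU: M=53.0134, payoff=0.0000, prob=0.014743
UDDUU: M=87.3516, payoff=0.0000, prob=0.031942
DUDUU: M=87.3516, payoff=0.0000, prob=0.031942
UUDUU: M=143.9317, payoff=12.8317, prob=0.069208
DDUUU: M=87.3516, payoff=0.0000, prob=0.031942
UDUUU: M=143.9317, payoff=12.8317, prob=0.069208
DUUUU: M=143.9317, payoff=12.8317, prob=0.069208
UUUUU: M=237.1602, payoff=106.0602, prob=0.149951
Price = Σ prob·payoff / R^5 = 21.702434 / 3.303837 = 6.5689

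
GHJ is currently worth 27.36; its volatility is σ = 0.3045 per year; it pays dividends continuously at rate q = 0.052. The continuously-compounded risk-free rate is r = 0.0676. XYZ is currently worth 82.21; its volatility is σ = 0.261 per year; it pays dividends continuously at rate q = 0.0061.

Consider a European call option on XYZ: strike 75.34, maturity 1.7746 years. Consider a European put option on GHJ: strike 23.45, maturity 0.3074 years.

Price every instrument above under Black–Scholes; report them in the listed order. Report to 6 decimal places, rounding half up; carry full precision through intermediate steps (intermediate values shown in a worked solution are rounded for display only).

price(XYZ call K=75.34) = 19.040838
price(GHJ put K=23.45) = 0.389420

[XYZ call K=75.34]
σ√T = 0.261·√1.7746 = 0.347689
d₁ = (ln(S/K) + (r−q+σ²/2)T) / (σ√T) = (ln(82.21/75.34) + (0.0676−0.0061+0.261²/2)·1.7746) / 0.347689 = (0.087266 + 0.169582) / 0.347689 = 0.738728
d₂ = d₁ − σ√T = 0.738728 − 0.347689 = 0.391039
e^{−rT} = 0.886953
e^{−qT} = 0.989233
N(d₁) = 0.769964,  N(d₂) = 0.652116
price = S·e^{−qT}·N(d₁) − K·e^{−rT}·N(d₂) = 62.617211 − 43.576373 = 19.040838
[GHJ put K=23.45]
σ√T = 0.3045·√0.3074 = 0.168826
d₁ = (ln(S/K) + (r−q+σ²/2)T) / (σ√T) = (ln(27.36/23.45) + (0.0676−0.052+0.3045²/2)·0.3074) / 0.168826 = (0.154212 + 0.019047) / 0.168826 = 1.026253
d₂ = d₁ − σ√T = 1.026253 − 0.168826 = 0.857427
e^{−rT} = 0.979434
e^{−qT} = 0.984142
N(−d₁) = 0.152386,  N(−d₂) = 0.195604
price = K·e^{−rT}·N(−d₂) − S·e^{−qT}·N(−d₁) = 4.492591 − 4.103171 = 0.389420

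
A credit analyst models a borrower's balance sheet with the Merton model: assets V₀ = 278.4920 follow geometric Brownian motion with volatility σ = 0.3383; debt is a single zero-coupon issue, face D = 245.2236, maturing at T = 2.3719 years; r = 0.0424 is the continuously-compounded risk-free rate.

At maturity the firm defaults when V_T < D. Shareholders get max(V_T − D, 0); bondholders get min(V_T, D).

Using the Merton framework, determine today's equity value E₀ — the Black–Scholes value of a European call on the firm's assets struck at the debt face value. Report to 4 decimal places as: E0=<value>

E0=84.4758

Work the structural quantities from V₀ = 278.4920 against face 245.2236:
d₁ = [ln(V₀/D) + (r + σ²/2)T] / (σ√T)
   = [ln(278.4920/245.2236) + (0.0424 + 0.5·0.3383²)·2.3719] / (0.3383·√2.3719)
   = [0.127219 + 0.236297] / 0.521015 = 0.697707
d₂ = d₁ − σ√T = 0.697707 − 0.521015 = 0.176692
N(d₁) = 0.757320,  N(d₂) = 0.570125,  e^(−rT) = 0.904323
E₀ = V₀·N(d₁) − D·e^(−rT)·N(d₂)
   = 278.4920·0.757320 − 245.2236·0.904323·0.570125 = 84.475830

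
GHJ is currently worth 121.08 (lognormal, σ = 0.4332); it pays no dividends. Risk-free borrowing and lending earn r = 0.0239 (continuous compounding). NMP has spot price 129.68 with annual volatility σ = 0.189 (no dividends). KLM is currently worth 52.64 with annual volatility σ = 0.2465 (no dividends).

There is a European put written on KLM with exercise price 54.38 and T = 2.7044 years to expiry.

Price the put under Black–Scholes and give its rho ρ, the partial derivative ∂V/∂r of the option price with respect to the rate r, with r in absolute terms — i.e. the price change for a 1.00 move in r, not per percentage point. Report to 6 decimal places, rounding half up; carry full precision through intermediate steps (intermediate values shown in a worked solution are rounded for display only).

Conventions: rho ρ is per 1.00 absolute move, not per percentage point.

price = 7.515281
ρ = -75.703154

σ√T = 0.2465·√2.7044 = 0.405371
d₁ = (ln(S/K) + (r+σ²/2)T) / (σ√T) = (ln(52.64/54.38) + (0.0239+0.2465²/2)·2.7044) / 0.405371 = (-0.032520 + 0.146798) / 0.405371 = 0.281909
d₂ = d₁ − σ√T = 0.281909 − 0.405371 = -0.123462
e^{−rT} = 0.937409
N(−d₁) = 0.389007,  N(−d₂) = 0.549129
Put price V = K·e^{−rT}·N(−d₂) − S·N(−d₁) = 27.992588 − 20.477307 = 7.515281
ρ = −K·T·e^{−rT}·N(−d₂) = -75.703154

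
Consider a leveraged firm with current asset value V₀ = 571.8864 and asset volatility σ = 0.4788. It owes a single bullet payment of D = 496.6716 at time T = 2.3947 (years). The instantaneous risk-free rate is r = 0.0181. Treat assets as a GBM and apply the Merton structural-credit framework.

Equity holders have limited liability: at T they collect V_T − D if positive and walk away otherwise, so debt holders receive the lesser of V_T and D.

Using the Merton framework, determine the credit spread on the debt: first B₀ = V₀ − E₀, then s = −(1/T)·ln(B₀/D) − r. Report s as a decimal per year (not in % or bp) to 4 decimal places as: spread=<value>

spread=0.1072

Work the structural quantities from V₀ = 571.8864 against face 496.6716:
d₁ = [ln(V₀/D) + (r + σ²/2)T] / (σ√T)
   = [ln(571.8864/496.6716) + (0.0181 + 0.5·0.4788²)·2.3947] / (0.4788·√2.3947)
   = [0.141011 + 0.317836] / 0.740934 = 0.619282
d₂ = d₁ − σ√T = 0.619282 − 0.740934 = -0.121652
N(d₁) = 0.732135,  N(d₂) = 0.451587,  e^(−rT) = 0.957582
E₀ = V₀·N(d₁) − D·e^(−rT)·N(d₂)
   = 571.8864·0.732135 − 496.6716·0.957582·0.451587 = 203.921330
B₀ = V₀ − E₀ = 571.8864 − 203.921330 = 367.965070
spread = −(1/T)·ln(B₀/D) − r = −(1/2.3947)·ln(367.965070/496.6716) − 0.0181 = 0.10715203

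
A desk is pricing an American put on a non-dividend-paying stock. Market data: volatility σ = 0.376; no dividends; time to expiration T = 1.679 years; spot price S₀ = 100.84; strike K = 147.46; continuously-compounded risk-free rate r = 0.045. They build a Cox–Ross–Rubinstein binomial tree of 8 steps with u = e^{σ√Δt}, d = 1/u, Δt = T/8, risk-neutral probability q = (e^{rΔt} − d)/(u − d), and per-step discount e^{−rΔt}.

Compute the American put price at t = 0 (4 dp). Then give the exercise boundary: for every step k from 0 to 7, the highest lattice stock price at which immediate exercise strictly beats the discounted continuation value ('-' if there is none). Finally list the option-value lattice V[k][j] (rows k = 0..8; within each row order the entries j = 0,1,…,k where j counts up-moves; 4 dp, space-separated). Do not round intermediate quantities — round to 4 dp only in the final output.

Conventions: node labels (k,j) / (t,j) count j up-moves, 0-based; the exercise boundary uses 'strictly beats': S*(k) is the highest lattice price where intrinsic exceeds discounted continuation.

price = 49.0643
boundary = - 84.8837 71.4521 84.8837 71.4521 84.8837 100.8400 119.7958
tree:
49.0643
62.5763 35.6459
76.0079 48.0680 23.1246
87.3140 62.5763 33.5698 12.4619
96.8312 76.0079 46.9279 20.0117 4.6715
104.8424 87.3140 62.5763 31.1942 8.5033 0.6853
111.5860 96.8312 76.0079 46.6200 15.3892 1.3419 0.0000
117.2625 104.8424 87.3140 62.5763 27.6642 2.6276 0.0000 0.0000
122.0408 111.5860 96.8312 76.0079 46.6200 5.1451 0.0000 0.0000 0.0000

params: Δt=0.20988 u=1.18798 d=0.84177 q=0.48445 e^(-rΔt)=0.99060
t_8 payoffs: 122.0408 111.5860 96.8312 76.0079 46.6200 5.1451 0.0000 0.0000 0.0000
t_7: node(7,0) S=30.1975 payoff=117.2625 vs cont=115.8764 → 117.2625 [stop]  node(7,1) S=42.6176 payoff=104.8424 vs cont=103.4563 → 104.8424 [stop]  node(7,2) S=60.1460 payoff=87.3140 vs cont=85.9279 → 87.3140 [stop]  node(7,3) S=84.8837 payoff=62.5763 vs cont=61.1902 → 62.5763 [stop]  node(7,4) S=119.7958 payoff=27.6642 vs cont=26.2781 → 27.6642 [stop]  node(7,5) S=169.0671 payoff=0.0000 vs cont=2.6276 → 2.6276 [wait]  node(7,6) S=238.6034 payoff=0.0000 vs cont=0.0000 → 0.0000 [wait]  node(7,7) S=336.7396 payoff=0.0000 vs cont=0.0000 → 0.0000 [wait]  ⇒ S*(7)=119.7958
t_6: node(6,0) S=35.8740 payoff=111.5860 vs cont=110.1999 → 111.5860 [stop]  node(6,1) S=50.6288 payoff=96.8312 vs cont=95.4451 → 96.8312 [stop]  node(6,2) S=71.4521 payoff=76.0079 vs cont=74.6217 → 76.0079 [stop]  node(6,3) S=100.8400 payoff=46.6200 vs cont=45.2339 → 46.6200 [stop]  node(6,4) S=142.3149 payoff=5.1451 vs cont=15.3892 → 15.3892 [wait]  node(6,5) S=200.8482 payoff=0.0000 vs cont=1.3419 → 1.3419 [wait]  node(6,6) S=283.4559 payoff=0.0000 vs cont=0.0000 → 0.0000 [wait]  ⇒ S*(6)=100.8400
t_5: node(5,0) S=42.6176 payoff=104.8424 vs cont=103.4563 → 104.8424 [stop]  node(5,1) S=60.1460 payoff=87.3140 vs cont=85.9279 → 87.3140 [stop]  node(5,2) S=84.8837 payoff=62.5763 vs cont=61.1902 → 62.5763 [stop]  node(5,3) S=119.7958 payoff=27.6642 vs cont=31.1942 → 31.1942 [wait]  node(5,4) S=169.0671 payoff=0.0000 vs cont=8.5033 → 8.5033 [wait]  node(5,5) S=238.6034 payoff=0.0000 vs cont=0.6853 → 0.6853 [wait]  ⇒ S*(5)=84.8837
t_4: node(4,0) S=50.6288 payoff=96.8312 vs cont=95.4451 → 96.8312 [stop]  node(4,1) S=71.4521 payoff=76.0079 vs cont=74.6217 → 76.0079 [stop]  node(4,2) S=100.8400 payoff=46.6200 vs cont=46.9279 → 46.9279 [wait]  node(4,3) S=142.3149 payoff=5.1451 vs cont=20.0117 → 20.0117 [wait]  node(4,4) S=200.8482 payoff=0.0000 vs cont=4.6715 → 4.6715 [wait]  ⇒ S*(4)=71.4521
t_3: node(3,0) S=60.1460 payoff=87.3140 vs cont=85.9279 → 87.3140 [stop]  node(3,1) S=84.8837 payoff=62.5763 vs cont=61.3380 → 62.5763 [stop]  node(3,2) S=119.7958 payoff=27.6642 vs cont=33.5698 → 33.5698 [wait]  node(3,3) S=169.0671 payoff=0.0000 vs cont=12.4619 → 12.4619 [wait]  ⇒ S*(3)=84.8837
t_2: node(2,0) S=71.4521 payoff=76.0079 vs cont=74.6217 → 76.0079 [stop]  node(2,1) S=100.8400 payoff=46.6200 vs cont=48.0680 → 48.0680 [wait]  node(2,2) S=142.3149 payoff=5.1451 vs cont=23.1246 → 23.1246 [wait]  ⇒ S*(2)=71.4521
t_1: node(1,0) S=84.8837 payoff=62.5763 vs cont=61.8851 → 62.5763 [stop]  node(1,1) S=119.7958 payoff=27.6642 vs cont=35.6459 → 35.6459 [wait]  ⇒ S*(1)=84.8837
t_0: node(0,0) S=100.8400 payoff=46.6200 vs cont=49.0643 → 49.0643 [wait]  ⇒ S*(0)=-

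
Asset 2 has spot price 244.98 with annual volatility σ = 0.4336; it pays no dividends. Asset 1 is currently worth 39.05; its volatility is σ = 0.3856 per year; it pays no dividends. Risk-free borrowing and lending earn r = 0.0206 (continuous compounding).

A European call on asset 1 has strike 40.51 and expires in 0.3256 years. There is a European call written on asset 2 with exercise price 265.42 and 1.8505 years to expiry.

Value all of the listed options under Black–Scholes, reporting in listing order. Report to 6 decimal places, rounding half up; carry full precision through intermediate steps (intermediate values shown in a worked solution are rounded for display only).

[asset 1 call K=40.51]
σ√T = 0.3856·√0.3256 = 0.220029
d₁ = (ln(S/K) + (r+σ²/2)T) / (σ√T) = (ln(39.05/40.51) + (0.0206+0.3856²/2)·0.3256) / 0.220029 = (-0.036706 + 0.030914) / 0.220029 = -0.026325
d₂ = d₁ − σ√T = -0.026325 − 0.220029 = -0.246354
e^{−rT} = 0.993315
N(d₁) = 0.489499,  N(d₂) = 0.402704
price = S·N(d₁) − K·e^{−rT}·N(d₂) = 19.114934 − 16.204490 = 2.910444
[asset 2 call K=265.42]
σ√T = 0.4336·√1.8505 = 0.589839
d₁ = (ln(S/K) + (r+σ²/2)T) / (σ√T) = (ln(244.98/265.42) + (0.0206+0.4336²/2)·1.8505) / 0.589839 = (-0.080137 + 0.212076) / 0.589839 = 0.223686
d₂ = d₁ − σ√T = 0.223686 − 0.589839 = -0.366154
e^{−rT} = 0.962597
N(d₁) = 0.588499,  N(d₂) = 0.357125
price = S·N(d₁) − K·e^{−rT}·N(d₂) = 144.170506 − 91.242821 = 52.927686

price(asset 1 call K=40.51) = 2.910444
price(asset 2 call K=265.42) = 52.927686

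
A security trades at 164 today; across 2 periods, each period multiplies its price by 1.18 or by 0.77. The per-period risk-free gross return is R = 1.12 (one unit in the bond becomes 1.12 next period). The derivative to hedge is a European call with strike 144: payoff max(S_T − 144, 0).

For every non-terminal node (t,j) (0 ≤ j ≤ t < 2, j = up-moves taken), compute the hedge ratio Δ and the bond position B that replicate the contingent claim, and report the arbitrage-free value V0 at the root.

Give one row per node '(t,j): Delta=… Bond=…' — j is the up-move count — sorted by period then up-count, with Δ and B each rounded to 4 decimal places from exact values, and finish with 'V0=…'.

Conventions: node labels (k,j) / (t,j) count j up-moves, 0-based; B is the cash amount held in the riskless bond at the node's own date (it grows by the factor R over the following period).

The replicating-portfolio and risk-neutral prices coincide; use p* = (1.12−0.77)/(1.18−0.77) = 0.8537 for the latter.
Terminal payoffs: V(2,0)=0.0000, V(2,1)=5.0104, V(2,2)=84.3536
(1,0): S=126.2800. Δ = (V_up−V_dn)/(S_up−S_dn) = (5.0104−0.0000)/(149.0104−97.2356) = 0.0968. V = [p*·5.0104 + (1−p*)·0.0000]/1.12 = 3.8189. B = V − Δ·S = -8.4016.
(1,1): S=193.5200. Δ = (V_up−V_dn)/(S_up−S_dn) = (84.3536−5.0104)/(228.3536−149.0104) = 1.0000. V = [p*·84.3536 + (1−p*)·5.0104]/1.12 = 64.9486. B = V − Δ·S = -128.5714.
(0,0): S=164.0000. Δ = (V_up−V_dn)/(S_up−S_dn) = (64.9486−3.8189)/(193.5200−126.2800) = 0.9091. V = [p*·64.9486 + (1−p*)·3.8189]/1.12 = 50.0025. B = V − Δ·S = -99.0943.
Check: Δ(0,0)·S0 + B(0,0) = 50.0025 = V0.

(0,0): Delta=0.9091 Bond=-99.0943
(1,0): Delta=0.0968 Bond=-8.4016
(1,1): Delta=1.0000 Bond=-128.5714
V0=50.0025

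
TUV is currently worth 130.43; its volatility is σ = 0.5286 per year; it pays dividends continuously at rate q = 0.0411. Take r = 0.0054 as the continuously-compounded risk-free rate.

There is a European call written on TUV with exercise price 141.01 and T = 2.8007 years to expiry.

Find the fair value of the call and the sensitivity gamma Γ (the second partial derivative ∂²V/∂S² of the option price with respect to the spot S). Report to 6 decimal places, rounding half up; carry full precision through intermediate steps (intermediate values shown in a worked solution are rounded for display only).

price = 33.093977
Γ = 0.002993

σ√T = 0.5286·√2.8007 = 0.884628
d₁ = (ln(S/K) + (r−q+σ²/2)T) / (σ√T) = (ln(130.43/141.01) + (0.0054−0.0411+0.5286²/2)·2.8007) / 0.884628 = (-0.077994 + 0.291298) / 0.884628 = 0.241123
d₂ = d₁ − σ√T = 0.241123 − 0.884628 = -0.643505
e^{−rT} = 0.984990
e^{−qT} = 0.891269
N(d₁) = 0.595270,  N(d₂) = 0.259948
Call price V = S·e^{−qT}·N(d₁) − K·e^{−rT}·N(d₂) = 69.199092 − 36.105115 = 33.093977
φ(d₁) = (1/√(2π))·e^{−d₁²/2} = 0.387512
Γ = e^{−qT}·φ(d₁) / (S·σ·√T) = 0.002993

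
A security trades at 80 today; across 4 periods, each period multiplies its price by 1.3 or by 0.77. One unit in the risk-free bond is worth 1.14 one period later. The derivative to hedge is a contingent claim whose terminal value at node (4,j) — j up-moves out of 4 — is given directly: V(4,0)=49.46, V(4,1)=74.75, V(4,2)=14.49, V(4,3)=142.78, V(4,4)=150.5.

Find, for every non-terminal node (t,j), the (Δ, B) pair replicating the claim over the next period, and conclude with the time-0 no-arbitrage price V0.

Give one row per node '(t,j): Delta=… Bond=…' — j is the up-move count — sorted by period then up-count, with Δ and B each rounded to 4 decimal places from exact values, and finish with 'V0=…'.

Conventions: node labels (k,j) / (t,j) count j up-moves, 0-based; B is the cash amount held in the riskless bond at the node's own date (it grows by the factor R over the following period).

No-arbitrage ⇒ martingale measure with p* = (R−d)/(u−d) = 0.6981.
Expiry values: V(4,0)=49.4600, V(4,1)=74.7500, V(4,2)=14.4900, V(4,3)=142.7800, V(4,4)=150.5000
Node (3,0) S=36.5226: V=(p*·74.7500+(1−p*)·49.4600)/1.14=58.8731; Δ=(74.7500−49.4600)/(47.4794−28.1224)=1.3065; B=V−Δ·S=11.1561
Node (3,1) S=61.6616: V=(p*·14.4900+(1−p*)·74.7500)/1.14=28.6682; Δ=(14.4900−74.7500)/(80.1601−47.4794)=-1.8439; B=V−Δ·S=142.3663
Node (3,2) S=104.1040: V=(p*·142.7800+(1−p*)·14.4900)/1.14=91.2728; Δ=(142.7800−14.4900)/(135.3352−80.1601)=2.3251; B=V−Δ·S=-150.7838
Node (3,3) S=175.7600: V=(p*·150.5000+(1−p*)·142.7800)/1.14=129.9732; Δ=(150.5000−142.7800)/(228.4880−135.3352)=0.0829; B=V−Δ·S=115.4071
Node (2,0) S=47.4320: V=(p*·28.6682+(1−p*)·58.8731)/1.14=33.1462; Δ=(28.6682−58.8731)/(61.6616−36.5226)=-1.2015; B=V−Δ·S=90.1365
Node (2,1) S=80.0800: V=(p*·91.2728+(1−p*)·28.6682)/1.14=63.4853; Δ=(91.2728−28.6682)/(104.1040−61.6616)=1.4750; B=V−Δ·S=-54.6366
Node (2,2) S=135.2000: V=(p*·129.9732+(1−p*)·91.2728)/1.14=103.7632; Δ=(129.9732−91.2728)/(175.7600−104.1040)=0.5401; B=V−Δ·S=30.7435
Node (1,0) S=61.6000: V=(p*·63.4853+(1−p*)·33.1462)/1.14=47.6547; Δ=(63.4853−33.1462)/(80.0800−47.4320)=0.9293; B=V−Δ·S=-9.5890
Node (1,1) S=104.0000: V=(p*·103.7632+(1−p*)·63.4853)/1.14=80.3542; Δ=(103.7632−63.4853)/(135.2000−80.0800)=0.7307; B=V−Δ·S=4.3582
Node (0,0) S=80.0000: V=(p*·80.3542+(1−p*)·47.6547)/1.14=61.8269; Δ=(80.3542−47.6547)/(104.0000−61.6000)=0.7712; B=V−Δ·S=0.1296
Verification: the root portfolio costs Δ(0,0)·S0 + B(0,0) = 61.8269, matching V0.

(0,0): Delta=0.7712 Bond=0.1296
(1,0): Delta=0.9293 Bond=-9.5890
(1,1): Delta=0.7307 Bond=4.3582
(2,0): Delta=-1.2015 Bond=90.1365
(2,1): Delta=1.4750 Bond=-54.6366
(2,2): Delta=0.5401 Bond=30.7435
(3,0): Delta=1.3065 Bond=11.1561
(3,1): Delta=-1.8439 Bond=142.3663
(3,2): Delta=2.3251 Bond=-150.7838
(3,3): Delta=0.0829 Bond=115.4071
V0=61.8269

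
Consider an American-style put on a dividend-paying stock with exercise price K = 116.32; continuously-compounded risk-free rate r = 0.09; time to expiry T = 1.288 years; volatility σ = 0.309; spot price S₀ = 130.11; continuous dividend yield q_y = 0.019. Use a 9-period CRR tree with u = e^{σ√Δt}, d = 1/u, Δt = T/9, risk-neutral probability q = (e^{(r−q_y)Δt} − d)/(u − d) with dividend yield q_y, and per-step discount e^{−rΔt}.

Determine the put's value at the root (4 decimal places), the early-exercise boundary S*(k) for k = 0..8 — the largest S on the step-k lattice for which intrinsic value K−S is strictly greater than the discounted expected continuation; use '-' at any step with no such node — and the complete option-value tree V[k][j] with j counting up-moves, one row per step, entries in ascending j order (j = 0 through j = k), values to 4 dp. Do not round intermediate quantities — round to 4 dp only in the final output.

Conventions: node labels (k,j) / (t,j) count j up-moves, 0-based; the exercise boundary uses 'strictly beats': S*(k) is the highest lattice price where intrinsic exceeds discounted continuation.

price = 7.4881
boundary = - - - - 81.5161 91.6242 81.5161 91.6242 102.9858
tree:
7.4881
11.5344 3.8569
17.2637 6.4164 1.5377
24.9886 10.4062 2.8116 0.3739
34.8039 16.3524 5.0549 0.7648 0.0143
43.7968 24.6958 8.8881 1.5637 0.0298 0.0000
51.7977 34.8039 15.1548 3.1960 0.0621 0.0000 0.0000
58.9158 43.7968 24.6958 6.5296 0.1296 0.0000 0.0000 0.0000
65.2487 51.7977 34.8039 13.3342 0.2703 0.0000 0.0000 0.0000 0.0000
70.8830 58.9158 43.7968 24.6958 0.5639 0.0000 0.0000 0.0000 0.0000 0.0000

Δt=0.14311  u=1.12400  d=0.88968  q=0.51439  discount=0.98720
step 9 (expiry): payoffs max(K−S,0) = 70.8830 58.9158 43.7968 24.6958 0.5639 0.0000 0.0000 0.0000 0.0000 0.0000
step 8: (k=8,j=0): S=51.0713, K−S=65.2487, hold=63.8988 ⇒ V=65.2487 exercise | (k=8,j=1): S=64.5223, K−S=51.7977, hold=50.4843 ⇒ V=51.7977 exercise | (k=8,j=2): S=81.5161, K−S=34.8039, hold=33.5366 ⇒ V=34.8039 exercise | (k=8,j=3): S=102.9858, K−S=13.3342, hold=12.1253 ⇒ V=13.3342 exercise | (k=8,j=4): S=130.1100, K−S=0.0000, hold=0.2703 ⇒ V=0.2703 continue | (k=8,j=5): S=164.3782, K−S=0.0000, hold=0.0000 ⇒ V=0.0000 continue | (k=8,j=6): S=207.6719, K−S=0.0000, hold=0.0000 ⇒ V=0.0000 continue | (k=8,j=7): S=262.3682, K−S=0.0000, hold=0.0000 ⇒ V=0.0000 continue | (k=8,j=8): S=331.4704, K−S=0.0000, hold=0.0000 ⇒ V=0.0000 continue  boundary S*=102.9858
step 7: (k=7,j=0): S=57.4042, K−S=58.9158, hold=57.5831 ⇒ V=58.9158 exercise | (k=7,j=1): S=72.5232, K−S=43.7968, hold=42.5052 ⇒ V=43.7968 exercise | (k=7,j=2): S=91.6242, K−S=24.6958, hold=23.4560 ⇒ V=24.6958 exercise | (k=7,j=3): S=115.7561, K−S=0.5639, hold=6.5296 ⇒ V=6.5296 continue | (k=7,j=4): S=146.2438, K−S=0.0000, hold=0.1296 ⇒ V=0.1296 continue | (k=7,j=5): S=184.7613, K−S=0.0000, hold=0.0000 ⇒ V=0.0000 continue | (k=7,j=6): S=233.4235, K−S=0.0000, hold=0.0000 ⇒ V=0.0000 continue | (k=7,j=7): S=294.9022, K−S=0.0000, hold=0.0000 ⇒ V=0.0000 continue  boundary S*=91.6242
step 6: (k=6,j=0): S=64.5223, K−S=51.7977, hold=50.4843 ⇒ V=51.7977 exercise | (k=6,j=1): S=81.5161, K−S=34.8039, hold=33.5366 ⇒ V=34.8039 exercise | (k=6,j=2): S=102.9858, K−S=13.3342, hold=15.1548 ⇒ V=15.1548 continue | (k=6,j=3): S=130.1100, K−S=0.0000, hold=3.1960 ⇒ V=3.1960 continue | (k=6,j=4): S=164.3782, K−S=0.0000, hold=0.0621 ⇒ V=0.0621 continue | (k=6,j=5): S=207.6719, K−S=0.0000, hold=0.0000 ⇒ V=0.0000 continue | (k=6,j=6): S=262.3682, K−S=0.0000, hold=0.0000 ⇒ V=0.0000 continue  boundary S*=81.5161
step 5: (k=5,j=0): S=72.5232, K−S=43.7968, hold=42.5052 ⇒ V=43.7968 exercise | (k=5,j=1): S=91.6242, K−S=24.6958, hold=24.3804 ⇒ V=24.6958 exercise | (k=5,j=2): S=115.7561, K−S=0.5639, hold=8.8881 ⇒ V=8.8881 continue | (k=5,j=3): S=146.2438, K−S=0.0000, hold=1.5637 ⇒ V=1.5637 continue | (k=5,j=4): S=184.7613, K−S=0.0000, hold=0.0298 ⇒ V=0.0298 continue | (k=5,j=5): S=233.4235, K−S=0.0000, hold=0.0000 ⇒ V=0.0000 continue  boundary S*=91.6242
step 4: (k=4,j=0): S=81.5161, K−S=34.8039, hold=33.5366 ⇒ V=34.8039 exercise | (k=4,j=1): S=102.9858, K−S=13.3342, hold=16.3524 ⇒ V=16.3524 continue | (k=4,j=2): S=130.1100, K−S=0.0000, hold=5.0549 ⇒ V=5.0549 continue | (k=4,j=3): S=164.3782, K−S=0.0000, hold=0.7648 ⇒ V=0.7648 continue | (k=4,j=4): S=207.6719, K−S=0.0000, hold=0.0143 ⇒ V=0.0143 continue  boundary S*=81.5161
step 3: (k=3,j=0): S=91.6242, K−S=24.6958, hold=24.9886 ⇒ V=24.9886 continue | (k=3,j=1): S=115.7561, K−S=0.5639, hold=10.4062 ⇒ V=10.4062 continue | (k=3,j=2): S=146.2438, K−S=0.0000, hold=2.8116 ⇒ V=2.8116 continue | (k=3,j=3): S=184.7613, K−S=0.0000, hold=0.3739 ⇒ V=0.3739 continue  boundary S*=-
step 2: (k=2,j=0): S=102.9858, K−S=13.3342, hold=17.2637 ⇒ V=17.2637 continue | (k=2,j=1): S=130.1100, K−S=0.0000, hold=6.4164 ⇒ V=6.4164 continue | (k=2,j=2): S=164.3782, K−S=0.0000, hold=1.5377 ⇒ V=1.5377 continue  boundary S*=-
step 1: (k=1,j=0): S=115.7561, K−S=0.5639, hold=11.5344 ⇒ V=11.5344 continue | (k=1,j=1): S=146.2438, K−S=0.0000, hold=3.8569 ⇒ V=3.8569 continue  boundary S*=-
step 0: (k=0,j=0): S=130.1100, K−S=0.0000, hold=7.4881 ⇒ V=7.4881 continue  boundary S*=-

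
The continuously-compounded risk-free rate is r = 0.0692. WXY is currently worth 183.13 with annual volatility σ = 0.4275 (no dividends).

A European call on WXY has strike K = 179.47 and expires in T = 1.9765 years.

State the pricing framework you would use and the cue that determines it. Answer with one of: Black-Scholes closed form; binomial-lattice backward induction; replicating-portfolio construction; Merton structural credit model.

framework: Black-Scholes closed form

Key observation: everything needed for the exact continuous-time valuation of the European call on WXY (strike 179.47) is given, and no feature rules the closed form out.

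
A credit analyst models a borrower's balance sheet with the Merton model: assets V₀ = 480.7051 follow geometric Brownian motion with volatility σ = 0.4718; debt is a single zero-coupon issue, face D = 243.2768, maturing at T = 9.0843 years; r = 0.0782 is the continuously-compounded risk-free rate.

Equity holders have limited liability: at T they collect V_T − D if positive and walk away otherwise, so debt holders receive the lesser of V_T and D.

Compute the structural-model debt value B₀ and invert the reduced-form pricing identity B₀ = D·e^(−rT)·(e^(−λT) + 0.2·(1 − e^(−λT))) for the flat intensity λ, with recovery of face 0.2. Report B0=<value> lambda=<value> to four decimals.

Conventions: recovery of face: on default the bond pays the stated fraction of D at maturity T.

B0=94.2890 lambda=0.0338

With assets at 480.7051 and a single debt payment of 243.2768 at 9.0843 years:
d₁ = [ln(V₀/D) + (r + σ²/2)T] / (σ√T)
   = [ln(480.7051/243.2768) + (0.0782 + 0.5·0.4718²)·9.0843] / (0.4718·√9.0843)
   = [0.681054 + 1.721453] / 1.422013 = 1.689511
d₂ = d₁ − σ√T = 1.689511 − 1.422013 = 0.267498
N(d₁) = 0.954439,  N(d₂) = 0.605457,  e^(−rT) = 0.491451
E₀ = V₀·N(d₁) − D·e^(−rT)·N(d₂)
   = 480.7051·0.954439 − 243.2768·0.491451·0.605457 = 386.416141
B₀ = V₀ − E₀ = 480.7051 − 386.416141 = 94.288959
e^(−λT) = (B₀·e^(rT)/D − 0.2)/(1 − 0.2) = (94.2890·2.034789/243.2768 − 0.2)/0.8 = 0.73580221
λ = −ln(0.73580221)/9.0843 = 0.033772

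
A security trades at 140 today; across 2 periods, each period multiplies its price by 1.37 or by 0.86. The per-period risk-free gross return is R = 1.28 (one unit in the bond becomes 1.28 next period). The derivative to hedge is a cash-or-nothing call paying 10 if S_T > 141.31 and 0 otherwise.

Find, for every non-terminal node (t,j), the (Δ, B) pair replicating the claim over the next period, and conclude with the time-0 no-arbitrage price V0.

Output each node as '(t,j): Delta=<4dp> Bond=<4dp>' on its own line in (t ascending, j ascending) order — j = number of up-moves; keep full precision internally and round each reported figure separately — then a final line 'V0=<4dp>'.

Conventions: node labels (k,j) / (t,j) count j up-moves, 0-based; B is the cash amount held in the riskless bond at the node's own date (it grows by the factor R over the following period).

Arbitrage-free pricing uses the up-move probability p* = (R−d)/(u−d) = 0.8235, discounting each step at R = 1.28.
Expiry values: V(2,0)=0.0000, V(2,1)=10.0000, V(2,2)=10.0000
(1,0): S=120.4000. Δ = (V_up−V_dn)/(S_up−S_dn) = (10.0000−0.0000)/(164.9480−103.5440) = 0.1629. V = [p*·10.0000 + (1−p*)·0.0000]/1.28 = 6.4338. B = V − Δ·S = -13.1740.
(1,1): S=191.8000. Δ = (V_up−V_dn)/(S_up−S_dn) = (10.0000−10.0000)/(262.7660−164.9480) = 0.0000. V = [p*·10.0000 + (1−p*)·10.0000]/1.28 = 7.8125. B = V − Δ·S = 7.8125.
(0,0): S=140.0000. Δ = (V_up−V_dn)/(S_up−S_dn) = (7.8125−6.4338)/(191.8000−120.4000) = 0.0193. V = [p*·7.8125 + (1−p*)·6.4338]/1.28 = 5.9134. B = V − Δ·S = 3.2102.
Check: Δ(0,0)·S0 + B(0,0) = 5.9134 = V0.

(0,0): Delta=0.0193 Bond=3.2102
(1,0): Delta=0.1629 Bond=-13.1740
(1,1): Delta=0.0000 Bond=7.8125
V0=5.9134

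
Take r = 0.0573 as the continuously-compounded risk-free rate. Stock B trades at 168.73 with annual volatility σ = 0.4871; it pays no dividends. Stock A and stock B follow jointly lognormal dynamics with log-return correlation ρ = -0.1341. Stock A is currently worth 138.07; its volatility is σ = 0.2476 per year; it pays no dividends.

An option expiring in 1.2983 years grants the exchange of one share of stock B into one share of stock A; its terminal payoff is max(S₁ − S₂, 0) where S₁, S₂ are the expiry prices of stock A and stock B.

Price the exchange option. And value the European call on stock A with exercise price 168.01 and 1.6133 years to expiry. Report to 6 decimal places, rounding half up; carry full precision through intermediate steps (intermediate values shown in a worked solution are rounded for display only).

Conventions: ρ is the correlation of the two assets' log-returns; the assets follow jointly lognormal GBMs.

exchange price = 25.834326
price(stock A call K=168.01) = 11.616210

σ_eff = √(σ₁² + σ₂² − 2ρσ₁σ₂) = √(0.2476² + 0.4871² − 2·-0.1341·0.2476·0.4871) = 0.575255
d₁ = (ln(S₁/S₂) + (q₂ − q₁ + σ_eff²/2)T) / (σ_eff√T) = (ln(138.07/168.73) + (0.0 − 0.0 + 0.165459)·1.2983) / 0.655463 = 0.021781
d₂ = d₁ − σ_eff√T = 0.021781 − 0.655463 = -0.633682
N(d₁) = 0.508689,  N(d₂) = 0.263144
V = S₁·e^{−q₁T}·N(d₁) − S₂·e^{−q₂T}·N(d₂) = 70.234664 − 44.400338 = 25.834326
[vanilla: stock A call K=168.01]
σ√T = 0.2476·√1.6133 = 0.314491
d₁ = (ln(S/K) + (r+σ²/2)T) / (σ√T) = (ln(138.07/168.01) + (0.0573+0.2476²/2)·1.6133) / 0.314491 = (-0.196263 + 0.141894) / 0.314491 = -0.172877
d₂ = d₁ − σ√T = -0.172877 − 0.314491 = -0.487368
e^{−rT} = 0.911702
N(d₁) = 0.431374,  N(d₂) = 0.312999
price = S·N(d₁) − K·e^{−rT}·N(d₂) = 59.559806 − 47.943596 = 11.616210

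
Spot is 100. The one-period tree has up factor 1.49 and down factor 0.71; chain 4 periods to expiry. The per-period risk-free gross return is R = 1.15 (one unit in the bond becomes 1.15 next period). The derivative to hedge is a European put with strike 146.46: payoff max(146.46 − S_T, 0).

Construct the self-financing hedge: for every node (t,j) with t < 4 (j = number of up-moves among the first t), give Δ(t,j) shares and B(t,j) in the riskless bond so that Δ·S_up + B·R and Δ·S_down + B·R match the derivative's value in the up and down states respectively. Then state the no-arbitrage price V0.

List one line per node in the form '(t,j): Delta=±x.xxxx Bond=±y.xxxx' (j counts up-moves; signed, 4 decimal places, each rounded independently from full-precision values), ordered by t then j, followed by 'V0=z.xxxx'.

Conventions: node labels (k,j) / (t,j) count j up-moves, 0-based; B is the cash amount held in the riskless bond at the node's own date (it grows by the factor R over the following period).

(0,0): Delta=-0.2995 Bond=49.5619
(1,0): Delta=-0.6159 Bond=79.4630
(1,1): Delta=-0.1830 Bond=39.6356
(2,0): Delta=-1.0000 Bond=110.7448
(2,1): Delta=-0.4745 Bond=76.4206
(2,2): Delta=-0.0756 Bond=21.7502
(3,0): Delta=-1.0000 Bond=127.3565
(3,1): Delta=-1.0000 Bond=127.3565
(3,2): Delta=-0.2810 Bond=57.3820
(3,3): Delta=0.0000 Bond=0.0000
V0=19.6150

The replicating-portfolio and risk-neutral prices coincide; use p* = (1.15−0.71)/(1.49−0.71) = 0.5641 for the latter.
Expiry values: V(4,0)=121.0483, V(4,1)=93.1313, V(4,2)=34.5448, V(4,3)=0.0000, V(4,4)=0.0000
  t=3,j=0: stock 35.7911 → up 53.3287 (V=93.1313), down 25.4117 (V=121.0483). Price 91.5654; hedge Δ=-1.0000, bond B=127.3565.
  t=3,j=1: stock 75.1109 → up 111.9152 (V=34.5448), down 53.3287 (V=93.1313). Price 52.2456; hedge Δ=-1.0000, bond B=127.3565.
  t=3,j=2: stock 157.6271 → up 234.8644 (V=0.0000), down 111.9152 (V=34.5448). Price 13.0939; hedge Δ=-0.2810, bond B=57.3820.
  t=3,j=3: stock 330.7949 → up 492.8844 (V=0.0000), down 234.8644 (V=0.0000). Price 0.0000; hedge Δ=0.0000, bond B=0.0000.
  t=2,j=0: stock 50.4100 → up 75.1109 (V=52.2456), down 35.7911 (V=91.5654). Price 60.3348; hedge Δ=-1.0000, bond B=110.7448.
  t=2,j=1: stock 105.7900 → up 157.6271 (V=13.0939), down 75.1109 (V=52.2456). Price 26.2261; hedge Δ=-0.4745, bond B=76.4206.
  t=2,j=2: stock 222.0100 → up 330.7949 (V=0.0000), down 157.6271 (V=13.0939). Price 4.9631; hedge Δ=-0.0756, bond B=21.7502.
  t=1,j=0: stock 71.0000 → up 105.7900 (V=26.2261), down 50.4100 (V=60.3348). Price 35.7339; hedge Δ=-0.6159, bond B=79.4630.
  t=1,j=1: stock 149.0000 → up 222.0100 (V=4.9631), down 105.7900 (V=26.2261). Price 12.3753; hedge Δ=-0.1830, bond B=39.6356.
  t=0,j=0: stock 100.0000 → up 149.0000 (V=12.3753), down 71.0000 (V=35.7339). Price 19.6150; hedge Δ=-0.2995, bond B=49.5619.
Verification: the root portfolio costs Δ(0,0)·S0 + B(0,0) = 19.6150, matching V0.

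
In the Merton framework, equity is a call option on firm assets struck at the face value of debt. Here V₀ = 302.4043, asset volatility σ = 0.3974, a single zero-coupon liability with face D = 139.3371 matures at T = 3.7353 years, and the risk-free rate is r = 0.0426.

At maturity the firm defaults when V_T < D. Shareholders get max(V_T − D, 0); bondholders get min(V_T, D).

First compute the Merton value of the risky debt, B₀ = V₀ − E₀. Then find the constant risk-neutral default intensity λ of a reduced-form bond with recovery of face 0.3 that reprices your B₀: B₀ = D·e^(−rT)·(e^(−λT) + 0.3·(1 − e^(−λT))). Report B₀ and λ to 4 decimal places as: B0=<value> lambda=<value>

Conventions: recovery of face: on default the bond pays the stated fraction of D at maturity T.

Equity is a call on the firm's assets struck at D = 139.3371:
d₁ = [ln(V₀/D) + (r + σ²/2)T] / (σ√T)
   = [ln(302.4043/139.3371) + (0.0426 + 0.5·0.3974²)·3.7353] / (0.3974·√3.7353)
   = [0.774869 + 0.454076] / 0.768052 = 1.600080
d₂ = d₁ − σ√T = 1.600080 − 0.768052 = 0.832028
N(d₁) = 0.945210,  N(d₂) = 0.797303,  e^(−rT) = 0.852891
E₀ = V₀·N(d₁) − D·e^(−rT)·N(d₂)
   = 302.4043·0.945210 − 139.3371·0.852891·0.797303 = 191.084437
B₀ = V₀ − E₀ = 302.4043 − 191.084437 = 111.319863
e^(−λT) = (B₀·e^(rT)/D − 0.3)/(1 − 0.3) = (111.3199·1.172483/139.3371 − 0.3)/0.7 = 0.90960871
λ = −ln(0.90960871)/3.7353 = 0.025364

B0=111.3199 lambda=0.0254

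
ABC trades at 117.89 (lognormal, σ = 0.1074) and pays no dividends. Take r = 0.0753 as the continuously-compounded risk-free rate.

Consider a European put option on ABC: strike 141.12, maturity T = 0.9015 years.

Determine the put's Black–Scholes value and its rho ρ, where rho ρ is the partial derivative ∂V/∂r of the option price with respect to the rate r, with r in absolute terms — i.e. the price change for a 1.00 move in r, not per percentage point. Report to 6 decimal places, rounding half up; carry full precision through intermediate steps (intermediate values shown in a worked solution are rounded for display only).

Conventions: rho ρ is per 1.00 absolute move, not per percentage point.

σ√T = 0.1074·√0.9015 = 0.101973
d₁ = (ln(S/K) + (r+σ²/2)T) / (σ√T) = (ln(117.89/141.12) + (0.0753+0.1074²/2)·0.9015) / 0.101973 = (-0.179859 + 0.073082) / 0.101973 = -1.047100
d₂ = d₁ − σ√T = -1.047100 − 0.101973 = -1.149073
e^{−rT} = 0.934370
N(−d₁) = 0.852473,  N(−d₂) = 0.874737
Put price V = K·e^{−rT}·N(−d₂) − S·N(−d₁) = 115.341317 − 100.498062 = 14.843255
ρ = −K·T·e^{−rT}·N(−d₂) = -103.980197

price = 14.843255
ρ = -103.980197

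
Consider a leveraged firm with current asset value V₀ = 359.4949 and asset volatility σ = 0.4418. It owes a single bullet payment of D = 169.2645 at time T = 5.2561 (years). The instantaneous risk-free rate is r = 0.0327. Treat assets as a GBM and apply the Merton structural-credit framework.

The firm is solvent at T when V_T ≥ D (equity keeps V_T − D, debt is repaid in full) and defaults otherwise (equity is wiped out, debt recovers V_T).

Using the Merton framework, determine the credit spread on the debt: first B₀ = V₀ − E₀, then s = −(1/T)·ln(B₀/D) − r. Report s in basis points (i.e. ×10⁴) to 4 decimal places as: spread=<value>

spread=299.6593

Apply the equity-as-call identities (strike 169.2645, horizon 5.2561 years):
d₁ = [ln(V₀/D) + (r + σ²/2)T] / (σ√T)
   = [ln(359.4949/169.2645) + (0.0327 + 0.5·0.4418²)·5.2561] / (0.4418·√5.2561)
   = [0.753237 + 0.684836] / 1.012879 = 1.419788
d₂ = d₁ − σ√T = 1.419788 − 1.012879 = 0.406910
N(d₁) = 0.922165,  N(d₂) = 0.657963,  e^(−rT) = 0.842085
E₀ = V₀·N(d₁) − D·e^(−rT)·N(d₂)
   = 359.4949·0.922165 − 169.2645·0.842085·0.657963 = 237.730968
B₀ = V₀ − E₀ = 359.4949 − 237.730968 = 121.763932
spread = −(1/T)·ln(B₀/D) − r = −(1/5.2561)·ln(121.763932/169.2645) − 0.0327 = 0.02996593
in basis points: 0.02996593 × 10⁴ = 299.6593 bp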